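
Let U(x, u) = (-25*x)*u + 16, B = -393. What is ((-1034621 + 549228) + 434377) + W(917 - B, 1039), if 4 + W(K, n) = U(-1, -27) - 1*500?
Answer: -52179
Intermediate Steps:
U(x, u) = 16 - 25*u*x (U(x, u) = -25*u*x + 16 = 16 - 25*u*x)
W(K, n) = -1163 (W(K, n) = -4 + ((16 - 25*(-27)*(-1)) - 1*500) = -4 + ((16 - 675) - 500) = -4 + (-659 - 500) = -4 - 1159 = -1163)
((-1034621 + 549228) + 434377) + W(917 - B, 1039) = ((-1034621 + 549228) + 434377) - 1163 = (-485393 + 434377) - 1163 = -51016 - 1163 = -52179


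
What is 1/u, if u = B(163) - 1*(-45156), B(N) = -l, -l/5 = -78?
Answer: 1/44766 ≈ 2.2338e-5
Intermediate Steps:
l = 390 (l = -5*(-78) = 390)
B(N) = -390 (B(N) = -1*390 = -390)
u = 44766 (u = -390 - 1*(-45156) = -390 + 45156 = 44766)
1/u = 1/44766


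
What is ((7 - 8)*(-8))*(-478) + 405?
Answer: -3419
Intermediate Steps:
((7 - 8)*(-8))*(-478) + 405 = -1*(-8)*(-478) + 405 = 8*(-478) + 405 = -3824 + 405 = -3419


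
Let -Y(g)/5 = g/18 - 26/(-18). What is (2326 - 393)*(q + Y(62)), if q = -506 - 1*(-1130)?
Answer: 10430468/9 ≈ 1.1589e+6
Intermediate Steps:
Y(g) = -65/9 - 5*g/18 (Y(g) = -5*(g/18 - 26/(-18)) = -5*(g*(1/18) - 26*(-1/18)) = -5*(g/18 + 13/9) = -5*(13/9 + g/18) = -65/9 - 5*g/18)
q = 624 (q = -506 + 1130 = 624)
(2326 - 393)*(q + Y(62)) = (2326 - 393)*(624 + (-65/9 - 5/18*62)) = 1933*(624 + (-65/9 - 155/9)) = 1933*(624 - 220/9) = 1933*(5396/9) = 10430468/9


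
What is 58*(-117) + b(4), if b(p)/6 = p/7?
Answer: -47478/7 ≈ -6782.6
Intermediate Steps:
b(p) = 6*p/7 (b(p) = 6*(p/7) = 6*p/7)
58*(-117) + b(4) = 58*(-117) + (6/7)*4 = -6786 + 24/7 = -47478/7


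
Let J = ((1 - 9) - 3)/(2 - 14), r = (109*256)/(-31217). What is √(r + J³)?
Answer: I*√624491558535/2247624 ≈ 0.35159*I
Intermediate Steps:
r = -27904/31217 (r = 27904*(-1/31217) = -27904/31217 ≈ -0.89387)
J = 11/12 (J = (-8 - 3)/(-12) = -11*(-1/12) = 11/12 ≈ 0.91667)
√(r + J³) = √(-27904/31217 + (11/12)³) = √(-27904/31217 + 1331/1728) = √(-6668285/53942976) = I*√624491558535/2247624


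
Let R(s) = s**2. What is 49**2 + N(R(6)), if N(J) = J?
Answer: 2437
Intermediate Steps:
49**2 + N(R(6)) = 49**2 + 6**2 = 2401 + 36 = 2437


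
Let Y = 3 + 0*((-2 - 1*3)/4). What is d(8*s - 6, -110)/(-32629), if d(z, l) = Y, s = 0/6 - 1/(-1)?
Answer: -3/32629 ≈ -9.1943e-5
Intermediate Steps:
s = 1 (s = 0*(⅙) - 1*(-1) = 0 + 1 = 1)
Y = 3 (Y = 3 + 0*((-2 - 3)*(¼)) = 3 + 0*(-5*¼) = 3 + 0*(-5/4) = 3 + 0 = 3)
d(z, l) = 3
d(8*s - 6, -110)/(-32629) = 3/(-32629) = 3*(-1/32629) = -3/32629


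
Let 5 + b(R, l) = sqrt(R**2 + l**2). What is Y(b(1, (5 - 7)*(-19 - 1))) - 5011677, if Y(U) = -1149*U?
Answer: -5005932 - 1149*sqrt(1601) ≈ -5.0519e+6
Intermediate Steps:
b(R, l) = -5 + sqrt(R**2 + l**2)
Y(b(1, (5 - 7)*(-19 - 1))) - 5011677 = -1149*(-5 + sqrt(1**2 + ((5 - 7)*(-19 - 1))**2)) - 5011677 = -1149*(-5 + sqrt(1 + (-2*(-20))**2)) - 5011677 = -1149*(-5 + sqrt(1 + 40**2)) - 5011677 = -1149*(-5 + sqrt(1 + 1600)) - 5011677 = -1149*(-5 + sqrt(1601)) - 5011677 = (5745 - 1149*sqrt(1601)) - 5011677 = -5005932 - 1149*sqrt(1601)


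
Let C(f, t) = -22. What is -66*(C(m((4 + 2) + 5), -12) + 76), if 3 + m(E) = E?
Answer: -3564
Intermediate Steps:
m(E) = -3 + E
-66*(C(m((4 + 2) + 5), -12) + 76) = -66*(-22 + 76) = -66*54 = -3564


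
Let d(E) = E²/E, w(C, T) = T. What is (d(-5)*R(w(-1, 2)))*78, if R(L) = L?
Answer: -780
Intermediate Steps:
d(E) = E
(d(-5)*R(w(-1, 2)))*78 = -5*2*78 = -10*78 = -780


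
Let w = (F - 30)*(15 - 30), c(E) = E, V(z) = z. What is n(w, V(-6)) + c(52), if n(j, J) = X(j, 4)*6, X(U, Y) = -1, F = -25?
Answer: 46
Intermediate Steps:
w = 825 (w = (-25 - 30)*(15 - 30) = -55*(-15) = 825)
n(j, J) = -6 (n(j, J) = -1*6 = -6)
n(w, V(-6)) + c(52) = -6 + 52 = 46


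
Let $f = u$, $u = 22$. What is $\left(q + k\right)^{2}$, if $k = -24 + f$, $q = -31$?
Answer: $1089$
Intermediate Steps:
$f = 22$
$k = -2$ ($k = -24 + 22 = -2$)
$\left(q + k\right)^{2} = \left(-31 - 2\right)^{2} = \left(-33\right)^{2} = 1089$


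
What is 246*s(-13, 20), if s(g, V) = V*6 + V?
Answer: 34440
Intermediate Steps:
s(g, V) = 7*V (s(g, V) = 6*V + V = 7*V)
246*s(-13, 20) = 246*(7*20) = 246*140 = 34440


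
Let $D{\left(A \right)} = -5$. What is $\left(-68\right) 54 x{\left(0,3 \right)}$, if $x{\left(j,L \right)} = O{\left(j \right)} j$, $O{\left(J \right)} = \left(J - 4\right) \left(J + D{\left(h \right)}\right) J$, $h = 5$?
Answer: $0$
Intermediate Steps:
$O{\left(J \right)} = J \left(-5 + J\right) \left(-4 + J\right)$ ($O{\left(J \right)} = \left(J - 4\right) \left(J - 5\right) J = \left(-4 + J\right) \left(-5 + J\right) J = \left(-5 + J\right) \left(-4 + J\right) J = J \left(-5 + J\right) \left(-4 + J\right)$)
$x{\left(j,L \right)} = j^{2} \left(20 + j^{2} - 9 j\right)$ ($x{\left(j,L \right)} = j \left(20 + j^{2} - 9 j\right) j = j^{2} \left(20 + j^{2} - 9 j\right)$)
$\left(-68\right) 54 x{\left(0,3 \right)} = \left(-68\right) 54 \cdot 0^{2} \left(20 + 0^{2} - 0\right) = - 3672 \cdot 0 \left(20 + 0 + 0\right) = - 3672 \cdot 0 \cdot 20 = \left(-3672\right) 0 = 0$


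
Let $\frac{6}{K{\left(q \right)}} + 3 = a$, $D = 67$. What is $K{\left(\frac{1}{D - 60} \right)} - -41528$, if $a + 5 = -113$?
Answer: $\frac{5024882}{121} \approx 41528.0$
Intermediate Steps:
$a = -118$ ($a = -5 - 113 = -118$)
$K{\left(q \right)} = - \frac{6}{121}$ ($K{\left(q \right)} = \frac{6}{-3 - 118} = \frac{6}{-121} = 6 \left(- \frac{1}{121}\right) = - \frac{6}{121}$)
$K{\left(\frac{1}{D - 60} \right)} - -41528 = - \frac{6}{121} - -41528 = - \frac{6}{121} + 41528 = \frac{5024882}{121}$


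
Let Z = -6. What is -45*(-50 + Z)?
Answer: 2520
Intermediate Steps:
-45*(-50 + Z) = -45*(-50 - 6) = -45*(-56) = 2520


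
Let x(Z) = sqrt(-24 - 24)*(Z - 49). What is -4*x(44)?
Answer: 80*I*sqrt(3) ≈ 138.56*I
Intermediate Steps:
x(Z) = 4*I*sqrt(3)*(-49 + Z) (x(Z) = sqrt(-48)*(-49 + Z) = (4*I*sqrt(3))*(-49 + Z) = 4*I*sqrt(3)*(-49 + Z))
-4*x(44) = -16*I*sqrt(3)*(-49 + 44) = -16*I*sqrt(3)*(-5) = -(-80)*I*sqrt(3) = 80*I*sqrt(3)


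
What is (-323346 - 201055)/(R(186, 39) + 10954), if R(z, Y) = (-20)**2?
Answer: -524401/11354 ≈ -46.186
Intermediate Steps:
R(z, Y) = 400
(-323346 - 201055)/(R(186, 39) + 10954) = (-323346 - 201055)/(400 + 10954) = -524401/11354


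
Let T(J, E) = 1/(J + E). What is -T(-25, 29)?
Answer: -¼ ≈ -0.25000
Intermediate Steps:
T(J, E) = 1/(E + J)
-T(-25, 29) = -1/(29 - 25) = -1/4 = -1*¼ = -¼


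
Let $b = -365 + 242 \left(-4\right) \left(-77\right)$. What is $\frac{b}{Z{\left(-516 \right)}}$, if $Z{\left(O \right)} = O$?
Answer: $- \frac{74171}{516} \approx -143.74$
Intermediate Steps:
$b = 74171$ ($b = -365 - -74536 = -365 + 74536 = 74171$)
$\frac{b}{Z{\left(-516 \right)}} = \frac{74171}{-516} = 74171 \left(- \frac{1}{516}\right) = - \frac{74171}{516}$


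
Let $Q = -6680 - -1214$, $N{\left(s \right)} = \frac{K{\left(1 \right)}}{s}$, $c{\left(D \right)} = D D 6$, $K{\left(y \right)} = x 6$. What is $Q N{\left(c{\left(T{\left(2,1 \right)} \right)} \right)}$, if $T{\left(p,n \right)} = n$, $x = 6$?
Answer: $-32796$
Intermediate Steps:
$K{\left(y \right)} = 36$ ($K{\left(y \right)} = 6 \cdot 6 = 36$)
$c{\left(D \right)} = 6 D^{2}$ ($c{\left(D \right)} = D^{2} \cdot 6 = 6 D^{2}$)
$N{\left(s \right)} = \frac{36}{s}$
$Q = -5466$ ($Q = -6680 + 1214 = -5466$)
$Q N{\left(c{\left(T{\left(2,1 \right)} \right)} \right)} = - 5466 \frac{36}{6 \cdot 1^{2}} = - 5466 \frac{36}{6 \cdot 1} = - 5466 \cdot \frac{36}{6} = - 5466 \cdot 36 \cdot \frac{1}{6} = \left(-5466\right) 6 = -32796$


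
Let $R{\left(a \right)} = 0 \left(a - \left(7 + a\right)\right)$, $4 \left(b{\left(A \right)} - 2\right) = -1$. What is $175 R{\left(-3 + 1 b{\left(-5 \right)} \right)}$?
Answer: $0$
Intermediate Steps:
$b{\left(A \right)} = \frac{7}{4}$ ($b{\left(A \right)} = 2 + \frac{1}{4} \left(-1\right) = 2 - \frac{1}{4} = \frac{7}{4}$)
$R{\left(a \right)} = 0$ ($R{\left(a \right)} = 0 \left(-7\right) = 0$)
$175 R{\left(-3 + 1 b{\left(-5 \right)} \right)} = 175 \cdot 0 = 0$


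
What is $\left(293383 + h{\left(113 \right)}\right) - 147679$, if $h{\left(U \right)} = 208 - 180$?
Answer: $145732$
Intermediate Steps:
$h{\left(U \right)} = 28$
$\left(293383 + h{\left(113 \right)}\right) - 147679 = \left(293383 + 28\right) - 147679 = 293411 - 147679 = 145732$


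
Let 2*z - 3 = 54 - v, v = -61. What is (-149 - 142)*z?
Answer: -17169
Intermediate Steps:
z = 59 (z = 3/2 + (54 - 1*(-61))/2 = 3/2 + (54 + 61)/2 = 3/2 + (½)*115 = 3/2 + 115/2 = 59)
(-149 - 142)*z = (-149 - 142)*59 = -291*59 = -17169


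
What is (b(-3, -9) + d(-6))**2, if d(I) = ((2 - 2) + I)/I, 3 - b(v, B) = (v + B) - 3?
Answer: 361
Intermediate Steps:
b(v, B) = 6 - B - v (b(v, B) = 3 - ((v + B) - 3) = 3 - ((B + v) - 3) = 3 - (-3 + B + v) = 3 + (3 - B - v) = 6 - B - v)
d(I) = 1 (d(I) = (0 + I)/I = I/I = 1)
(b(-3, -9) + d(-6))**2 = ((6 - 1*(-9) - 1*(-3)) + 1)**2 = ((6 + 9 + 3) + 1)**2 = (18 + 1)**2 = 19**2 = 361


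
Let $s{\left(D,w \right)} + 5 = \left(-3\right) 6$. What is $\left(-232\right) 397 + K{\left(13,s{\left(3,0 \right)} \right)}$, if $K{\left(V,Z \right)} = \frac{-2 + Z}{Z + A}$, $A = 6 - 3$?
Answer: $- \frac{368411}{4} \approx -92103.0$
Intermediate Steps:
$A = 3$
$s{\left(D,w \right)} = -23$ ($s{\left(D,w \right)} = -5 - 18 = -23$)
$K{\left(V,Z \right)} = \frac{-2 + Z}{3 + Z}$ ($K{\left(V,Z \right)} = \frac{-2 + Z}{Z + 3} = \frac{-2 + Z}{3 + Z}$)
$\left(-232\right) 397 + K{\left(13,s{\left(3,0 \right)} \right)} = \left(-232\right) 397 + \frac{-2 - 23}{3 - 23} = -92104 + \frac{1}{-20} \left(-25\right) = -92104 - - \frac{5}{4} = -92104 + \frac{5}{4} = - \frac{368411}{4}$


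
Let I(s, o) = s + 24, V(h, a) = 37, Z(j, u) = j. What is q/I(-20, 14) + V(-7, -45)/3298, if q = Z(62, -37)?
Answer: 25578/1649 ≈ 15.511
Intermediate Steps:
q = 62
I(s, o) = 24 + s
q/I(-20, 14) + V(-7, -45)/3298 = 62/(24 - 20) + 37/3298 = 62/4 + 37*(1/3298) = 62*(¼) + 37/3298 = 31/2 + 37/3298 = 25578/1649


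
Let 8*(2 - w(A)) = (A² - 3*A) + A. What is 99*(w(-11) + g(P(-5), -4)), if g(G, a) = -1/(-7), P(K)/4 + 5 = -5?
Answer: -87219/56 ≈ -1557.5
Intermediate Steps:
P(K) = -40 (P(K) = -20 + 4*(-5) = -20 - 20 = -40)
g(G, a) = ⅐ (g(G, a) = -1*(-⅐) = ⅐)
w(A) = 2 - A²/8 + A/4 (w(A) = 2 - ((A² - 3*A) + A)/8 = 2 - (A² - 2*A)/8 = 2 + (-A²/8 + A/4) = 2 - A²/8 + A/4)
99*(w(-11) + g(P(-5), -4)) = 99*((2 - ⅛*(-11)² + (¼)*(-11)) + ⅐) = 99*((2 - ⅛*121 - 11/4) + ⅐) = 99*((2 - 121/8 - 11/4) + ⅐) = 99*(-127/8 + ⅐) = 99*(-881/56) = -87219/56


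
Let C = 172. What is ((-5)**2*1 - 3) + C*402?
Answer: 69166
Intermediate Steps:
((-5)**2*1 - 3) + C*402 = ((-5)**2*1 - 3) + 172*402 = (25*1 - 3) + 69144 = (25 - 3) + 69144 = 22 + 69144 = 69166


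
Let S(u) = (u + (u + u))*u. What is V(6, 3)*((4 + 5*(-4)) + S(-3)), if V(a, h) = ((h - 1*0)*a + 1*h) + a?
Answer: 297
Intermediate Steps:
S(u) = 3*u**2 (S(u) = (u + 2*u)*u = (3*u)*u = 3*u**2)
V(a, h) = a + h + a*h (V(a, h) = ((h + 0)*a + h) + a = (h*a + h) + a = (a*h + h) + a = (h + a*h) + a = a + h + a*h)
V(6, 3)*((4 + 5*(-4)) + S(-3)) = (6 + 3 + 6*3)*((4 + 5*(-4)) + 3*(-3)**2) = (6 + 3 + 18)*((4 - 20) + 3*9) = 27*(-16 + 27) = 27*11 = 297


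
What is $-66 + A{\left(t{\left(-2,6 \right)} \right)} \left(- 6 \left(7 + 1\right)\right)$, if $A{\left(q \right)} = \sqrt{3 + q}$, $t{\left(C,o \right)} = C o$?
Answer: $-66 - 144 i \approx -66.0 - 144.0 i$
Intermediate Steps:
$-66 + A{\left(t{\left(-2,6 \right)} \right)} \left(- 6 \left(7 + 1\right)\right) = -66 + \sqrt{3 - 12} \left(- 6 \left(7 + 1\right)\right) = -66 + \sqrt{3 - 12} \left(\left(-6\right) 8\right) = -66 + \sqrt{-9} \left(-48\right) = -66 + 3 i \left(-48\right) = -66 - 144 i$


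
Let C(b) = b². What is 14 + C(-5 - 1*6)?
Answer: 135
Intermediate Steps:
14 + C(-5 - 1*6) = 14 + (-5 - 1*6)² = 14 + (-5 - 6)² = 14 + (-11)² = 14 + 121 = 135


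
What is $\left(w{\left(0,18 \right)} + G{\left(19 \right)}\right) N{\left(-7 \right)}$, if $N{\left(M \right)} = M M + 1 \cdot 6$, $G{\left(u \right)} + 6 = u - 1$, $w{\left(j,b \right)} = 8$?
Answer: $1100$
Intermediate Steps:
$G{\left(u \right)} = -7 + u$ ($G{\left(u \right)} = -6 + \left(u - 1\right) = -6 + \left(-1 + u\right) = -7 + u$)
$N{\left(M \right)} = 6 + M^{2}$ ($N{\left(M \right)} = M^{2} + 6 = 6 + M^{2}$)
$\left(w{\left(0,18 \right)} + G{\left(19 \right)}\right) N{\left(-7 \right)} = \left(8 + \left(-7 + 19\right)\right) \left(6 + \left(-7\right)^{2}\right) = \left(8 + 12\right) \left(6 + 49\right) = 20 \cdot 55 = 1100$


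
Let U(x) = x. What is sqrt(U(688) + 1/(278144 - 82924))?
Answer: sqrt(6555065973605)/97610 ≈ 26.230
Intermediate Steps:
sqrt(U(688) + 1/(278144 - 82924)) = sqrt(688 + 1/(278144 - 82924)) = sqrt(688 + 1/195220) = sqrt(134311361/195220) = sqrt(6555065973605)/97610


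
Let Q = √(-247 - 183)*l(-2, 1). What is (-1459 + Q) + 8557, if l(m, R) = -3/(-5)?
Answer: 7098 + 3*I*√430/5 ≈ 7098.0 + 12.442*I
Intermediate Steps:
l(m, R) = ⅗ (l(m, R) = -3*(-⅕) = ⅗)
Q = 3*I*√430/5 (Q = √(-247 - 183)*(⅗) = √(-430)*(⅗) = (I*√430)*(⅗) = 3*I*√430/5 ≈ 12.442*I)
(-1459 + Q) + 8557 = (-1459 + 3*I*√430/5) + 8557 = 7098 + 3*I*√430/5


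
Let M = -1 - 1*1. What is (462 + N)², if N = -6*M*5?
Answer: 272484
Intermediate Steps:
M = -2 (M = -1 - 1 = -2)
N = 60 (N = -6*(-2)*5 = 12*5 = 60)
(462 + N)² = (462 + 60)² = 522² = 272484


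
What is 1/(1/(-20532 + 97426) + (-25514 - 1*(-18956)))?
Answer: -76894/504270851 ≈ -0.00015249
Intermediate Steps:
1/(1/(-20532 + 97426) + (-25514 - 1*(-18956))) = 1/(1/76894 + (-25514 + 18956)) = 1/(1/76894 - 6558) = 1/(-504270851/76894) = -76894/504270851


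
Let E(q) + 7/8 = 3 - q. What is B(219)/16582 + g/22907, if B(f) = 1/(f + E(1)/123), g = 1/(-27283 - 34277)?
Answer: 15377988193/55991045781397080 ≈ 2.7465e-7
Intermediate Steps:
E(q) = 17/8 - q (E(q) = -7/8 + (3 - q) = 17/8 - q)
g = -1/61560 (g = 1/(-61560) = -1/61560 ≈ -1.6244e-5)
B(f) = 1/(3/328 + f) (B(f) = 1/(f + (17/8 - 1*1)/123) = 1/(f + (17/8 - 1)*(1/123)) = 1/(f + (9/8)*(1/123)) = 1/(f + 3/328) = 1/(3/328 + f))
B(219)/16582 + g/22907 = (328/(3 + 328*219))/16582 - 1/61560/22907 = (328/(3 + 71832))*(1/16582) - 1/61560*1/22907 = (328/71835)*(1/16582) - 1/1410154920 = 164/595583985 - 1/1410154920 = 15377988193/55991045781397080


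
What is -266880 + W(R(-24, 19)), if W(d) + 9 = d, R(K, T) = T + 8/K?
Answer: -800611/3 ≈ -2.6687e+5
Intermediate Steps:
W(d) = -9 + d
-266880 + W(R(-24, 19)) = -266880 + (-9 + (19 + 8/(-24))) = -266880 + (-9 + (19 + 8*(-1/24))) = -266880 + (-9 + (19 - ⅓)) = -266880 + (-9 + 56/3) = -266880 + 29/3 = -800611/3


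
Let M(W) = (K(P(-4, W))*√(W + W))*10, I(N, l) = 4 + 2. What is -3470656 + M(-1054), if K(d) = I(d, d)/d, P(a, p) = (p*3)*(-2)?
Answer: -3470656 + 10*I*√527/527 ≈ -3.4707e+6 + 0.43561*I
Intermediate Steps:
I(N, l) = 6
P(a, p) = -6*p (P(a, p) = (3*p)*(-2) = -6*p)
K(d) = 6/d
M(W) = -10*√2/√W (M(W) = ((6/((-6*W)))*√(W + W))*10 = ((6*(-1/(6*W)))*√(2*W))*10 = ((-1/W)*(√2*√W))*10 = -√2/√W*10 = -10*√2/√W)
-3470656 + M(-1054) = -3470656 - 10*√2/√(-1054) = -3470656 - 10*√2*(-I*√1054/1054) = -3470656 + 10*I*√527/527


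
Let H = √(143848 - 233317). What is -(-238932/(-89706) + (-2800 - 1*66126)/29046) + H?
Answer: -63078593/217133373 + 3*I*√9941 ≈ -0.29051 + 299.11*I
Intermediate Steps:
H = 3*I*√9941 (H = √(-89469) = 3*I*√9941 ≈ 299.11*I)
-(-238932/(-89706) + (-2800 - 1*66126)/29046) + H = -(-238932/(-89706) + (-2800 - 1*66126)/29046) + 3*I*√9941 = -(-238932*(-1/89706) + (-2800 - 66126)*(1/29046)) + 3*I*√9941 = -(39822/14951 - 68926*1/29046) + 3*I*√9941 = -(39822/14951 - 34463/14523) + 3*I*√9941 = -1*63078593/217133373 + 3*I*√9941 = -63078593/217133373 + 3*I*√9941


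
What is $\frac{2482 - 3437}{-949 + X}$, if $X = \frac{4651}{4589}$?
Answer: $\frac{876499}{870062} \approx 1.0074$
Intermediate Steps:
$X = \frac{4651}{4589}$ ($X = 4651 \cdot \frac{1}{4589} = \frac{4651}{4589} \approx 1.0135$)
$\frac{2482 - 3437}{-949 + X} = \frac{2482 - 3437}{-949 + \frac{4651}{4589}} = - \frac{955}{- \frac{4350310}{4589}} = \left(-955\right) \left(- \frac{4589}{4350310}\right) = \frac{876499}{870062}$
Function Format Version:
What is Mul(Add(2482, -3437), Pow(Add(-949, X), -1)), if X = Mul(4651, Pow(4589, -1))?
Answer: Rational(876499, 870062) ≈ 1.0074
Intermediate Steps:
X = Rational(4651, 4589) (X = Mul(4651, Rational(1, 4589)) = Rational(4651, 4589) ≈ 1.0135)
Mul(Add(2482, -3437), Pow(Add(-949, X), -1)) = Mul(Add(2482, -3437), Pow(Add(-949, Rational(4651, 4589)), -1)) = Mul(-955, Pow(Rational(-4350310, 4589), -1)) = Mul(-955, Rational(-4589, 4350310)) = Rational(876499, 870062)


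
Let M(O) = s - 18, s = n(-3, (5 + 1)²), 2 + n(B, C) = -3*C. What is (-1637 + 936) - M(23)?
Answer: -573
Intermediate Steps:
n(B, C) = -2 - 3*C
s = -110 (s = -2 - 3*(5 + 1)² = -2 - 3*6² = -2 - 3*36 = -2 - 108 = -110)
M(O) = -128 (M(O) = -110 - 18 = -128)
(-1637 + 936) - M(23) = (-1637 + 936) - 1*(-128) = -701 + 128 = -573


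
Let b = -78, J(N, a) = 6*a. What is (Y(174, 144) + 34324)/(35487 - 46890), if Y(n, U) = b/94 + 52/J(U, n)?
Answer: -421042940/139880601 ≈ -3.0100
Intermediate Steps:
Y(n, U) = -39/47 + 26/(3*n) (Y(n, U) = -78/94 + 52/((6*n)) = -78*1/94 + 52*(1/(6*n)) = -39/47 + 26/(3*n))
(Y(174, 144) + 34324)/(35487 - 46890) = ((13/141)*(94 - 9*174)/174 + 34324)/(35487 - 46890) = ((13/141)*(1/174)*(94 - 1566) + 34324)/(-11403) = ((13/141)*(1/174)*(-1472) + 34324)*(-1/11403) = (-9568/12267 + 34324)*(-1/11403) = (421042940/12267)*(-1/11403) = -421042940/139880601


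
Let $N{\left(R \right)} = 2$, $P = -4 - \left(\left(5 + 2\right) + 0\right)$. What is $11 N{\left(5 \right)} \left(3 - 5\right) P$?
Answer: $484$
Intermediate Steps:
$P = -11$ ($P = -4 - \left(7 + 0\right) = -4 - 7 = -11$)
$11 N{\left(5 \right)} \left(3 - 5\right) P = 11 \cdot 2 \left(3 - 5\right) \left(-11\right) = 11 \cdot 2 \left(-2\right) \left(-11\right) = 11 \left(-4\right) \left(-11\right) = \left(-44\right) \left(-11\right) = 484$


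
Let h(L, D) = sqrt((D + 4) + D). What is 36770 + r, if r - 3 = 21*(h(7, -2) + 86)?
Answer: 38579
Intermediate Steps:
h(L, D) = sqrt(4 + 2*D) (h(L, D) = sqrt((4 + D) + D) = sqrt(4 + 2*D))
r = 1809 (r = 3 + 21*(sqrt(4 + 2*(-2)) + 86) = 3 + 21*(sqrt(4 - 4) + 86) = 3 + 21*(sqrt(0) + 86) = 3 + 21*(0 + 86) = 3 + 21*86 = 3 + 1806 = 1809)
36770 + r = 36770 + 1809 = 38579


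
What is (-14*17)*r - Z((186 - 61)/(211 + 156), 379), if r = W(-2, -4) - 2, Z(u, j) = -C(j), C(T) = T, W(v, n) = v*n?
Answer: -1049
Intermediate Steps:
W(v, n) = n*v
Z(u, j) = -j
r = 6 (r = -4*(-2) - 2 = 8 - 2 = 6)
(-14*17)*r - Z((186 - 61)/(211 + 156), 379) = -14*17*6 - (-1)*379 = -238*6 - 1*(-379) = -1428 + 379 = -1049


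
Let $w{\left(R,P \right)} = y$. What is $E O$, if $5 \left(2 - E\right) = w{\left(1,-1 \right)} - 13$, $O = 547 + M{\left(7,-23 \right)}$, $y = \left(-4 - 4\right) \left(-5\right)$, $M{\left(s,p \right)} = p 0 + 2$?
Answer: $- \frac{9333}{5} \approx -1866.6$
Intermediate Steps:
$M{\left(s,p \right)} = 2$ ($M{\left(s,p \right)} = 0 + 2 = 2$)
$y = 40$ ($y = \left(-8\right) \left(-5\right) = 40$)
$w{\left(R,P \right)} = 40$
$O = 549$ ($O = 547 + 2 = 549$)
$E = - \frac{17}{5}$ ($E = 2 - \frac{40 - 13}{5} = 2 - \frac{27}{5} = - \frac{17}{5} \approx -3.4$)
$E O = \left(- \frac{17}{5}\right) 549 = - \frac{9333}{5}$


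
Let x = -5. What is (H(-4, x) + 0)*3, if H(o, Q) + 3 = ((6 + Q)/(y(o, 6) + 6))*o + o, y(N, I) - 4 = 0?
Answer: -111/5 ≈ -22.200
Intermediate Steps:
y(N, I) = 4 (y(N, I) = 4 + 0 = 4)
H(o, Q) = -3 + o + o*(⅗ + Q/10) (H(o, Q) = -3 + (((6 + Q)/(4 + 6))*o + o) = -3 + (((6 + Q)/10)*o + o) = -3 + (((6 + Q)*(⅒))*o + o) = -3 + ((⅗ + Q/10)*o + o) = -3 + (o*(⅗ + Q/10) + o) = -3 + (o + o*(⅗ + Q/10)) = -3 + o + o*(⅗ + Q/10))
(H(-4, x) + 0)*3 = ((-3 + (8/5)*(-4) + (⅒)*(-5)*(-4)) + 0)*3 = ((-3 - 32/5 + 2) + 0)*3 = (-37/5 + 0)*3 = -37/5*3 = -111/5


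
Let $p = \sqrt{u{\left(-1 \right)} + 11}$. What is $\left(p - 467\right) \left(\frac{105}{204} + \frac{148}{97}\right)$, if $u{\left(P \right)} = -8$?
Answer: $- \frac{6285353}{6596} + \frac{13459 \sqrt{3}}{6596} \approx -949.37$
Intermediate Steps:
$p = \sqrt{3}$ ($p = \sqrt{-8 + 11} = \sqrt{3} \approx 1.732$)
$\left(p - 467\right) \left(\frac{105}{204} + \frac{148}{97}\right) = \left(\sqrt{3} - 467\right) \left(\frac{105}{204} + \frac{148}{97}\right) = \left(-467 + \sqrt{3}\right) \left(105 \cdot \frac{1}{204} + 148 \cdot \frac{1}{97}\right) = \left(-467 + \sqrt{3}\right) \left(\frac{35}{68} + \frac{148}{97}\right) = \left(-467 + \sqrt{3}\right) \frac{13459}{6596} = - \frac{6285353}{6596} + \frac{13459 \sqrt{3}}{6596}$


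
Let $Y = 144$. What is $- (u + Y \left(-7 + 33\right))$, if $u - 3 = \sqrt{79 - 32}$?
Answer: $-3747 - \sqrt{47} \approx -3753.9$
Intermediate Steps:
$u = 3 + \sqrt{47}$ ($u = 3 + \sqrt{79 - 32} = 3 + \sqrt{47} \approx 9.8557$)
$- (u + Y \left(-7 + 33\right)) = - (\left(3 + \sqrt{47}\right) + 144 \left(-7 + 33\right)) = - (\left(3 + \sqrt{47}\right) + 144 \cdot 26) = - (\left(3 + \sqrt{47}\right) + 3744) = - (3747 + \sqrt{47}) = -3747 - \sqrt{47}$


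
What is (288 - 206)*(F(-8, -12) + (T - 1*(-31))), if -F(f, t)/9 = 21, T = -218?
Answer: -30832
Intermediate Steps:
F(f, t) = -189 (F(f, t) = -9*21 = -189)
(288 - 206)*(F(-8, -12) + (T - 1*(-31))) = (288 - 206)*(-189 + (-218 - 1*(-31))) = 82*(-189 + (-218 + 31)) = 82*(-189 - 187) = 82*(-376) = -30832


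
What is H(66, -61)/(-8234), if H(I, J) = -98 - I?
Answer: 82/4117 ≈ 0.019917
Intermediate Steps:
H(66, -61)/(-8234) = (-98 - 1*66)/(-8234) = (-98 - 66)*(-1/8234) = -164*(-1/8234) = 82/4117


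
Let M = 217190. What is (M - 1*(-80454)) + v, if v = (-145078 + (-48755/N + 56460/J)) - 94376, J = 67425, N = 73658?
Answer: 19266342889887/331092710 ≈ 58190.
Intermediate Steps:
v = -79281415685353/331092710 (v = (-145078 + (-48755/73658 + 56460/67425)) - 94376 = (-145078 + (-48755*1/73658 + 56460*(1/67425))) - 94376 = (-145078 + (-48755/73658 + 3764/4495)) - 94376 = (-145078 + 58094987/331092710) - 94376 = -48034210086393/331092710 - 94376 = -79281415685353/331092710 ≈ -2.3945e+5)
(M - 1*(-80454)) + v = (217190 - 1*(-80454)) - 79281415685353/331092710 = (217190 + 80454) - 79281415685353/331092710 = 297644 - 79281415685353/331092710 = 19266342889887/331092710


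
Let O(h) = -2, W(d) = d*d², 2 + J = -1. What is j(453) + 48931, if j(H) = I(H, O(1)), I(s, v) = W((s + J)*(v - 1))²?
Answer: 6053445140625048931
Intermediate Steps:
J = -3 (J = -2 - 1 = -3)
W(d) = d³
I(s, v) = (-1 + v)⁶*(-3 + s)⁶ (I(s, v) = (((s - 3)*(v - 1))³)² = (((-3 + s)*(-1 + v))³)² = (((-1 + v)*(-3 + s))³)² = ((-1 + v)³*(-3 + s)³)² = (-1 + v)⁶*(-3 + s)⁶)
j(H) = (9 - 3*H)⁶ (j(H) = (3 - H - 3*(-2) + H*(-2))⁶ = (3 - H + 6 - 2*H)⁶ = (9 - 3*H)⁶)
j(453) + 48931 = 729*(3 - 1*453)⁶ + 48931 = 729*(3 - 453)⁶ + 48931 = 729*(-450)⁶ + 48931 = 729*8303765625000000 + 48931 = 6053445140625000000 + 48931 = 6053445140625048931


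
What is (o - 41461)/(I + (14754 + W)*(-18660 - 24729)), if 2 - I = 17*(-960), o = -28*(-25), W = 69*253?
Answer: 5823/199655251 ≈ 2.9165e-5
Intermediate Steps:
W = 17457
o = 700
I = 16322 (I = 2 - 17*(-960) = 2 - 1*(-16320) = 2 + 16320 = 16322)
(o - 41461)/(I + (14754 + W)*(-18660 - 24729)) = (700 - 41461)/(16322 + (14754 + 17457)*(-18660 - 24729)) = -40761/(16322 + 32211*(-43389)) = -40761/(16322 - 1397603079) = -40761/(-1397586757) = -40761*(-1/1397586757) = 5823/199655251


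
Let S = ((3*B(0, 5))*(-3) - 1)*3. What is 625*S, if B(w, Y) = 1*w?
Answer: -1875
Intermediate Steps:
B(w, Y) = w
S = -3 (S = ((3*0)*(-3) - 1)*3 = (0*(-3) - 1)*3 = (0 - 1)*3 = -1*3 = -3)
625*S = 625*(-3) = -1875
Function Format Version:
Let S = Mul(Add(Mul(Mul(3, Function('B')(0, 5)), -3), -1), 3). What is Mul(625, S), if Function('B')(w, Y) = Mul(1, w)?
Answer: -1875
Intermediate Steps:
Function('B')(w, Y) = w
S = -3 (S = Mul(Add(Mul(Mul(3, 0), -3), -1), 3) = Mul(Add(Mul(0, -3), -1), 3) = Mul(Add(0, -1), 3) = Mul(-1, 3) = -3)
Mul(625, S) = Mul(625, -3) = -1875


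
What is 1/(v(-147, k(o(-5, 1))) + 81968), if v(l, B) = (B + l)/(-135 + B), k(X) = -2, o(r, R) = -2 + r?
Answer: 137/11229765 ≈ 1.2200e-5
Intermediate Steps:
v(l, B) = (B + l)/(-135 + B)
1/(v(-147, k(o(-5, 1))) + 81968) = 1/((-2 - 147)/(-135 - 2) + 81968) = 1/(-149/(-137) + 81968) = 1/(-1/137*(-149) + 81968) = 1/(149/137 + 81968) = 1/(11229765/137) = 137/11229765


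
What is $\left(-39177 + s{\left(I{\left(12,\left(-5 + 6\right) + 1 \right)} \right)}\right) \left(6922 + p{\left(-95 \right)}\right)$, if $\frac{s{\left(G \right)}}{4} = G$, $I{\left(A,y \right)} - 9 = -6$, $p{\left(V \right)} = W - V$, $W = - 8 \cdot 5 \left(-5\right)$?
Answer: $-282653805$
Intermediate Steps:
$W = 200$ ($W = \left(-8\right) \left(-25\right) = 200$)
$p{\left(V \right)} = 200 - V$
$I{\left(A,y \right)} = 3$ ($I{\left(A,y \right)} = 9 - 6 = 3$)
$s{\left(G \right)} = 4 G$
$\left(-39177 + s{\left(I{\left(12,\left(-5 + 6\right) + 1 \right)} \right)}\right) \left(6922 + p{\left(-95 \right)}\right) = \left(-39177 + 4 \cdot 3\right) \left(6922 + \left(200 - -95\right)\right) = \left(-39177 + 12\right) \left(6922 + \left(200 + 95\right)\right) = - 39165 \left(6922 + 295\right) = \left(-39165\right) 7217 = -282653805$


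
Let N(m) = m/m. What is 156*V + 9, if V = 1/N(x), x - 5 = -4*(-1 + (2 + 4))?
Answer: 165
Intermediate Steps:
x = -15 (x = 5 - 4*(-1 + (2 + 4)) = 5 - 4*(-1 + 6) = 5 - 4*5 = 5 - 20 = -15)
N(m) = 1
V = 1 (V = 1/1 = 1)
156*V + 9 = 156*1 + 9 = 156 + 9 = 165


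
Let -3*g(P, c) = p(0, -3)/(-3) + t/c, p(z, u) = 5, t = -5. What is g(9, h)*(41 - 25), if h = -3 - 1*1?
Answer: 20/9 ≈ 2.2222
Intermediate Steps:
h = -4 (h = -3 - 1 = -4)
g(P, c) = 5/9 + 5/(3*c) (g(P, c) = -(5/(-3) - 5/c)/3 = -(5*(-1/3) - 5/c)/3 = -(-5/3 - 5/c)/3 = 5/9 + 5/(3*c))
g(9, h)*(41 - 25) = ((5/9)*(3 - 4)/(-4))*(41 - 25) = ((5/9)*(-1/4)*(-1))*16 = (5/36)*16 = 20/9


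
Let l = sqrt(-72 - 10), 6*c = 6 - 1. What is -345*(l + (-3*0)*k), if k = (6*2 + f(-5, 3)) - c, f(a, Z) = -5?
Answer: -345*I*sqrt(82) ≈ -3124.1*I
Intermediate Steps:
c = 5/6 (c = (6 - 1)/6 = (1/6)*5 = 5/6 ≈ 0.83333)
k = 37/6 (k = (6*2 - 5) - 1*5/6 = (12 - 5) - 5/6 = 7 - 5/6 = 37/6 ≈ 6.1667)
l = I*sqrt(82) (l = sqrt(-82) = I*sqrt(82) ≈ 9.0554*I)
-345*(l + (-3*0)*k) = -345*(I*sqrt(82) - 3*0*(37/6)) = -345*(I*sqrt(82) + 0*(37/6)) = -345*(I*sqrt(82) + 0) = -345*I*sqrt(82)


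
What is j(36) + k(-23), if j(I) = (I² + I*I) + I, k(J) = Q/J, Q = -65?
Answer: 60509/23 ≈ 2630.8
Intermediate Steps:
k(J) = -65/J
j(I) = I + 2*I² (j(I) = (I² + I²) + I = 2*I² + I = I + 2*I²)
j(36) + k(-23) = 36*(1 + 2*36) - 65/(-23) = 36*(1 + 72) - 65*(-1/23) = 36*73 + 65/23 = 2628 + 65/23 = 60509/23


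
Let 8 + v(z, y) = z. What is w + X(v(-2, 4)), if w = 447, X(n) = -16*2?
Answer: 415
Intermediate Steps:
v(z, y) = -8 + z
X(n) = -32 (X(n) = -4*8 = -32)
w + X(v(-2, 4)) = 447 - 32 = 415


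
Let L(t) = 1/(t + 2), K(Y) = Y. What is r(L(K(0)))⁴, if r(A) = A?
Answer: 1/16 ≈ 0.062500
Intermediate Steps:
L(t) = 1/(2 + t)
r(L(K(0)))⁴ = (1/(2 + 0))⁴ = (1/2)⁴ = (½)⁴ = 1/16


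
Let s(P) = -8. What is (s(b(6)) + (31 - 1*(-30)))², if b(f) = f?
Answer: 2809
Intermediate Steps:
(s(b(6)) + (31 - 1*(-30)))² = (-8 + (31 - 1*(-30)))² = (-8 + (31 + 30))² = (-8 + 61)² = 53² = 2809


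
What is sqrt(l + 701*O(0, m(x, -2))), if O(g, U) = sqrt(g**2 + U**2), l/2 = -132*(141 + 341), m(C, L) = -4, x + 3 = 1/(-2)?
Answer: 2*I*sqrt(31111) ≈ 352.77*I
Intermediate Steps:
x = -7/2 (x = -3 + 1/(-2) = -3 - 1/2 = -7/2 ≈ -3.5000)
l = -127248 (l = 2*(-132*(141 + 341)) = 2*(-132*482) = 2*(-63624) = -127248)
O(g, U) = sqrt(U**2 + g**2)
sqrt(l + 701*O(0, m(x, -2))) = sqrt(-127248 + 701*sqrt((-4)**2 + 0**2)) = sqrt(-127248 + 701*sqrt(16 + 0)) = sqrt(-127248 + 701*sqrt(16)) = sqrt(-127248 + 701*4) = sqrt(-127248 + 2804) = sqrt(-124444) = 2*I*sqrt(31111)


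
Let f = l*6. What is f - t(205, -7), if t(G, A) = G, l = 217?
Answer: 1097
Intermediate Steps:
f = 1302 (f = 217*6 = 1302)
f - t(205, -7) = 1302 - 1*205 = 1302 - 205 = 1097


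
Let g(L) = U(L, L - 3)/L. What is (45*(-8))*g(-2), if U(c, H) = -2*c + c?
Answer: 360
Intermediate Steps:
U(c, H) = -c
g(L) = -1 (g(L) = (-L)/L = -1)
(45*(-8))*g(-2) = (45*(-8))*(-1) = -360*(-1) = 360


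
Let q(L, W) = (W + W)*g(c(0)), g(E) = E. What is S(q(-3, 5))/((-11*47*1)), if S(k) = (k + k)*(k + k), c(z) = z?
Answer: 0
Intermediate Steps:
q(L, W) = 0 (q(L, W) = (W + W)*0 = (2*W)*0 = 0)
S(k) = 4*k**2 (S(k) = (2*k)*(2*k) = 4*k**2)
S(q(-3, 5))/((-11*47*1)) = (4*0**2)/((-11*47*1)) = (4*0)/((-517*1)) = 0/(-517) = 0*(-1/517) = 0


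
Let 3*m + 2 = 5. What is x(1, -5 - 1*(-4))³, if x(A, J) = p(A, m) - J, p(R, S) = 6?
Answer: 343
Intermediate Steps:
m = 1 (m = -⅔ + (⅓)*5 = -⅔ + 5/3 = 1)
x(A, J) = 6 - J
x(1, -5 - 1*(-4))³ = (6 - (-5 - 1*(-4)))³ = (6 - (-5 + 4))³ = (6 - 1*(-1))³ = (6 + 1)³ = 7³ = 343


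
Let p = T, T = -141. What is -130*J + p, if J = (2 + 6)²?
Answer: -8461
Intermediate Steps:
p = -141
J = 64 (J = 8² = 64)
-130*J + p = -130*64 - 141 = -8320 - 141 = -8461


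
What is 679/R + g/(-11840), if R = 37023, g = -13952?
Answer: 1170947/978465 ≈ 1.1967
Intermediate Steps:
679/R + g/(-11840) = 679/37023 - 13952/(-11840) = 679*(1/37023) - 13952*(-1/11840) = 97/5289 + 218/185 = 1170947/978465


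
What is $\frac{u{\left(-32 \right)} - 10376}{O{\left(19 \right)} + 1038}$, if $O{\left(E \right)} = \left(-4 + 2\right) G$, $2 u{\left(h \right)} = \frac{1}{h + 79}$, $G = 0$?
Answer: $- \frac{975343}{97572} \approx -9.9961$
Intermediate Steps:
$u{\left(h \right)} = \frac{1}{2 \left(79 + h\right)}$ ($u{\left(h \right)} = \frac{1}{2 \left(h + 79\right)} = \frac{1}{2 \left(79 + h\right)}$)
$O{\left(E \right)} = 0$ ($O{\left(E \right)} = \left(-4 + 2\right) 0 = \left(-2\right) 0 = 0$)
$\frac{u{\left(-32 \right)} - 10376}{O{\left(19 \right)} + 1038} = \frac{\frac{1}{2 \left(79 - 32\right)} - 10376}{0 + 1038} = \frac{\frac{1}{2 \cdot 47} - 10376}{1038} = \left(\frac{1}{2} \cdot \frac{1}{47} - 10376\right) \frac{1}{1038} = \left(\frac{1}{94} - 10376\right) \frac{1}{1038} = \left(- \frac{975343}{94}\right) \frac{1}{1038} = - \frac{975343}{97572}$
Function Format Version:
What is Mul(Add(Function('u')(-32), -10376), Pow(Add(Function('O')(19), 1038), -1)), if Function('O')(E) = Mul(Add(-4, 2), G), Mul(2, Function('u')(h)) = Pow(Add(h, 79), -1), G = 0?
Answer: Rational(-975343, 97572) ≈ -9.9961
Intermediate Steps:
Function('u')(h) = Mul(Rational(1, 2), Pow(Add(79, h), -1)) (Function('u')(h) = Mul(Rational(1, 2), Pow(Add(h, 79), -1)) = Mul(Rational(1, 2), Pow(Add(79, h), -1)))
Function('O')(E) = 0 (Function('O')(E) = Mul(Add(-4, 2), 0) = Mul(-2, 0) = 0)
Mul(Add(Function('u')(-32), -10376), Pow(Add(Function('O')(19), 1038), -1)) = Mul(Add(Mul(Rational(1, 2), Pow(Add(79, -32), -1)), -10376), Pow(Add(0, 1038), -1)) = Mul(Add(Mul(Rational(1, 2), Pow(47, -1)), -10376), Pow(1038, -1)) = Mul(Add(Mul(Rational(1, 2), Rational(1, 47)), -10376), Rational(1, 1038)) = Mul(Add(Rational(1, 94), -10376), Rational(1, 1038)) = Mul(Rational(-975343, 94), Rational(1, 1038)) = Rational(-975343, 97572)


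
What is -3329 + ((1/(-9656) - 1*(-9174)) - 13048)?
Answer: -69552169/9656 ≈ -7203.0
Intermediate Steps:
-3329 + ((1/(-9656) - 1*(-9174)) - 13048) = -3329 + ((-1/9656 + 9174) - 13048) = -3329 + (88584143/9656 - 13048) = -3329 - 37407345/9656 = -69552169/9656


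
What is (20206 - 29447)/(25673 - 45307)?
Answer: 9241/19634 ≈ 0.47066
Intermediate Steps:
(20206 - 29447)/(25673 - 45307) = -9241/(-19634) = -9241*(-1/19634) = 9241/19634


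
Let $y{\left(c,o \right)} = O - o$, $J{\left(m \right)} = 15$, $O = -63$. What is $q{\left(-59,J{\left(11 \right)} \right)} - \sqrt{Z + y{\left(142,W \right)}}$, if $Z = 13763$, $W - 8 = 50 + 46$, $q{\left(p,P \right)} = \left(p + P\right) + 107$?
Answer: $63 - 2 \sqrt{3399} \approx -53.602$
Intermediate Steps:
$q{\left(p,P \right)} = 107 + P + p$ ($q{\left(p,P \right)} = \left(P + p\right) + 107 = 107 + P + p$)
$W = 104$ ($W = 8 + \left(50 + 46\right) = 8 + 96 = 104$)
$y{\left(c,o \right)} = -63 - o$
$q{\left(-59,J{\left(11 \right)} \right)} - \sqrt{Z + y{\left(142,W \right)}} = \left(107 + 15 - 59\right) - \sqrt{13763 - 167} = 63 - \sqrt{13763 - 167} = 63 - \sqrt{13596} = 63 - 2 \sqrt{3399}$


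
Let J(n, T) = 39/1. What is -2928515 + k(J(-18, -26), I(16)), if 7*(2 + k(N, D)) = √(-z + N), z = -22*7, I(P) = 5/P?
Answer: -2928517 + √193/7 ≈ -2.9285e+6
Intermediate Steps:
J(n, T) = 39 (J(n, T) = 39*1 = 39)
z = -154
k(N, D) = -2 + √(154 + N)/7 (k(N, D) = -2 + √(-1*(-154) + N)/7 = -2 + √(154 + N)/7)
-2928515 + k(J(-18, -26), I(16)) = -2928515 + (-2 + √(154 + 39)/7) = -2928515 + (-2 + √193/7) = -2928517 + √193/7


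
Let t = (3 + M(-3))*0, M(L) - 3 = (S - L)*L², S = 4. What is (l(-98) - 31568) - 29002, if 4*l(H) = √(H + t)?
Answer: -60570 + 7*I*√2/4 ≈ -60570.0 + 2.4749*I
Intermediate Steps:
M(L) = 3 + L²*(4 - L) (M(L) = 3 + (4 - L)*L² = 3 + L²*(4 - L))
t = 0 (t = (3 + (3 - 1*(-3)³ + 4*(-3)²))*0 = (3 + (3 - 1*(-27) + 4*9))*0 = (3 + (3 + 27 + 36))*0 = (3 + 66)*0 = 69*0 = 0)
l(H) = √H/4 (l(H) = √(H + 0)/4 = √H/4)
(l(-98) - 31568) - 29002 = (√(-98)/4 - 31568) - 29002 = ((7*I*√2)/4 - 31568) - 29002 = (7*I*√2/4 - 31568) - 29002 = (-31568 + 7*I*√2/4) - 29002 = -60570 + 7*I*√2/4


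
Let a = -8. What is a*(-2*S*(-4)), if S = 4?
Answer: -256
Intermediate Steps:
a*(-2*S*(-4)) = -8*(-2*4)*(-4) = -(-64)*(-4) = -8*32 = -256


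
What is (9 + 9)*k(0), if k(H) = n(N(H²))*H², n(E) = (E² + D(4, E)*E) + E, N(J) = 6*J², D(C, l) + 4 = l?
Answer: 0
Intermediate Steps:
D(C, l) = -4 + l
n(E) = E + E² + E*(-4 + E) (n(E) = (E² + (-4 + E)*E) + E = (E² + E*(-4 + E)) + E = E + E² + E*(-4 + E))
k(H) = 6*H⁶*(-3 + 12*H⁴) (k(H) = ((6*(H²)²)*(-3 + 2*(6*(H²)²)))*H² = ((6*H⁴)*(-3 + 2*(6*H⁴)))*H² = ((6*H⁴)*(-3 + 12*H⁴))*H² = (6*H⁴*(-3 + 12*H⁴))*H² = 6*H⁶*(-3 + 12*H⁴))
(9 + 9)*k(0) = (9 + 9)*(0⁶*(-18 + 72*0⁴)) = 18*(0*(-18 + 72*0)) = 18*(0*(-18 + 0)) = 18*(0*(-18)) = 18*0 = 0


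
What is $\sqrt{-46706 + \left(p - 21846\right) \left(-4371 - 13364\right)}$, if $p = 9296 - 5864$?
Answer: $4 \sqrt{20407849} \approx 18070.0$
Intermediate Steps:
$p = 3432$
$\sqrt{-46706 + \left(p - 21846\right) \left(-4371 - 13364\right)} = \sqrt{-46706 + \left(3432 - 21846\right) \left(-4371 - 13364\right)} = \sqrt{-46706 - -326572290} = \sqrt{-46706 + 326572290} = \sqrt{326525584} = 4 \sqrt{20407849}$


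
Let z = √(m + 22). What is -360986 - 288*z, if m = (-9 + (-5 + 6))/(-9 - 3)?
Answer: -360986 - 192*√51 ≈ -3.6236e+5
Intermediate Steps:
m = ⅔ (m = (-9 + 1)/(-12) = -8*(-1/12) = ⅔ ≈ 0.66667)
z = 2*√51/3 (z = √(⅔ + 22) = √(68/3) = 2*√51/3 ≈ 4.7610)
-360986 - 288*z = -360986 - 288*2*√51/3 = -360986 - 192*√51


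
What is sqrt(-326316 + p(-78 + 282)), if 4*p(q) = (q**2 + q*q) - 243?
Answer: 5*I*sqrt(48891)/2 ≈ 552.78*I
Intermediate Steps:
p(q) = -243/4 + q**2/2 (p(q) = ((q**2 + q*q) - 243)/4 = ((q**2 + q**2) - 243)/4 = (2*q**2 - 243)/4 = (-243 + 2*q**2)/4 = -243/4 + q**2/2)
sqrt(-326316 + p(-78 + 282)) = sqrt(-326316 + (-243/4 + (-78 + 282)**2/2)) = sqrt(-326316 + (-243/4 + (1/2)*204**2)) = sqrt(-326316 + (-243/4 + (1/2)*41616)) = sqrt(-326316 + (-243/4 + 20808)) = sqrt(-326316 + 82989/4) = sqrt(-1222275/4) = 5*I*sqrt(48891)/2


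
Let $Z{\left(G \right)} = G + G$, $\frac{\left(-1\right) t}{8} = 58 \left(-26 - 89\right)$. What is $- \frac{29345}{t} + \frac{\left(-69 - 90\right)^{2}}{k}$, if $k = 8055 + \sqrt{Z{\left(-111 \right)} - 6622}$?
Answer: $\frac{1792390950599}{692504681968} - \frac{50562 i \sqrt{1711}}{64889869} \approx 2.5883 - 0.032231 i$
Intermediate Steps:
$t = 53360$ ($t = - 8 \cdot 58 \left(-26 - 89\right) = - 8 \cdot 58 \left(-115\right) = \left(-8\right) \left(-6670\right) = 53360$)
$Z{\left(G \right)} = 2 G$
$k = 8055 + 2 i \sqrt{1711}$ ($k = 8055 + \sqrt{2 \left(-111\right) - 6622} = 8055 + \sqrt{-222 - 6622} = 8055 + \sqrt{-6844} = 8055 + 2 i \sqrt{1711} \approx 8055.0 + 82.729 i$)
$- \frac{29345}{t} + \frac{\left(-69 - 90\right)^{2}}{k} = - \frac{29345}{53360} + \frac{\left(-69 - 90\right)^{2}}{8055 + 2 i \sqrt{1711}} = \left(-29345\right) \frac{1}{53360} + \frac{\left(-159\right)^{2}}{8055 + 2 i \sqrt{1711}} = - \frac{5869}{10672} + \frac{25281}{8055 + 2 i \sqrt{1711}}$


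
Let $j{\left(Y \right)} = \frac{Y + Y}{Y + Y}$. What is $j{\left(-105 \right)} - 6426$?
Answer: $-6425$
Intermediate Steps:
$j{\left(Y \right)} = 1$ ($j{\left(Y \right)} = \frac{2 Y}{2 Y} = 2 Y \frac{1}{2 Y} = 1$)
$j{\left(-105 \right)} - 6426 = 1 - 6426 = -6425$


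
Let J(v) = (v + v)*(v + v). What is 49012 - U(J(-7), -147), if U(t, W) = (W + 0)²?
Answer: 27403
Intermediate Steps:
J(v) = 4*v² (J(v) = (2*v)*(2*v) = 4*v²)
U(t, W) = W²
49012 - U(J(-7), -147) = 49012 - 1*(-147)² = 49012 - 1*21609 = 49012 - 21609 = 27403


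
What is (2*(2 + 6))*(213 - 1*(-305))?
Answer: 8288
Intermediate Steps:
(2*(2 + 6))*(213 - 1*(-305)) = (2*8)*(213 + 305) = 16*518 = 8288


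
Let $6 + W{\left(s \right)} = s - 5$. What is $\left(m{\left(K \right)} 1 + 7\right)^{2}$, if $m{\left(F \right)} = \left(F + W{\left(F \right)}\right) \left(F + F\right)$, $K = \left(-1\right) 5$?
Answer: $47089$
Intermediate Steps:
$K = -5$
$W{\left(s \right)} = -11 + s$ ($W{\left(s \right)} = -6 + \left(s - 5\right) = -6 + \left(-5 + s\right) = -11 + s$)
$m{\left(F \right)} = 2 F \left(-11 + 2 F\right)$ ($m{\left(F \right)} = \left(F + \left(-11 + F\right)\right) \left(F + F\right) = \left(-11 + 2 F\right) 2 F = 2 F \left(-11 + 2 F\right)$)
$\left(m{\left(K \right)} 1 + 7\right)^{2} = \left(2 \left(-5\right) \left(-11 + 2 \left(-5\right)\right) 1 + 7\right)^{2} = \left(2 \left(-5\right) \left(-11 - 10\right) 1 + 7\right)^{2} = \left(2 \left(-5\right) \left(-21\right) 1 + 7\right)^{2} = \left(210 \cdot 1 + 7\right)^{2} = \left(210 + 7\right)^{2} = 217^{2} = 47089$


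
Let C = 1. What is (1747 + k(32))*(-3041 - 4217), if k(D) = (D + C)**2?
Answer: -20583688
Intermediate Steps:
k(D) = (1 + D)**2 (k(D) = (D + 1)**2 = (1 + D)**2)
(1747 + k(32))*(-3041 - 4217) = (1747 + (1 + 32)**2)*(-3041 - 4217) = (1747 + 33**2)*(-7258) = (1747 + 1089)*(-7258) = 2836*(-7258) = -20583688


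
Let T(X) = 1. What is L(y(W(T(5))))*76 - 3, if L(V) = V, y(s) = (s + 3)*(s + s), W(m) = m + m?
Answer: 1517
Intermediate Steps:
W(m) = 2*m
y(s) = 2*s*(3 + s) (y(s) = (3 + s)*(2*s) = 2*s*(3 + s))
L(y(W(T(5))))*76 - 3 = (2*(2*1)*(3 + 2*1))*76 - 3 = (2*2*(3 + 2))*76 - 3 = (2*2*5)*76 - 3 = 20*76 - 3 = 1520 - 3 = 1517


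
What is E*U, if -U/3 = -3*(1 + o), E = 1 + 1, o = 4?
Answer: 90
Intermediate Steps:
E = 2
U = 45 (U = -(-3)*3*(1 + 4) = -(-3)*3*5 = -(-3)*15 = -3*(-15) = 45)
E*U = 2*45 = 90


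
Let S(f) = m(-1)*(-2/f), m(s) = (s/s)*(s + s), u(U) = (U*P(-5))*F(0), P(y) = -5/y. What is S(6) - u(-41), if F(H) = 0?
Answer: 2/3 ≈ 0.66667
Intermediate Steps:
u(U) = 0 (u(U) = (U*(-5/(-5)))*0 = (U*(-5*(-1/5)))*0 = (U*1)*0 = U*0 = 0)
m(s) = 2*s (m(s) = 1*(2*s) = 2*s)
S(f) = 4/f (S(f) = (2*(-1))*(-2/f) = -(-4)/f = 4/f)
S(6) - u(-41) = 4/6 - 1*0 = 4*(1/6) + 0 = 2/3 + 0 = 2/3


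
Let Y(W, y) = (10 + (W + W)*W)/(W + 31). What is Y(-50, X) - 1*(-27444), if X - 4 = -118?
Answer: 516426/19 ≈ 27180.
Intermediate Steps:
X = -114 (X = 4 - 118 = -114)
Y(W, y) = (10 + 2*W²)/(31 + W) (Y(W, y) = (10 + (2*W)*W)/(31 + W) = (10 + 2*W²)/(31 + W))
Y(-50, X) - 1*(-27444) = 2*(5 + (-50)²)/(31 - 50) - 1*(-27444) = 2*(5 + 2500)/(-19) + 27444 = 2*(-1/19)*2505 + 27444 = -5010/19 + 27444 = 516426/19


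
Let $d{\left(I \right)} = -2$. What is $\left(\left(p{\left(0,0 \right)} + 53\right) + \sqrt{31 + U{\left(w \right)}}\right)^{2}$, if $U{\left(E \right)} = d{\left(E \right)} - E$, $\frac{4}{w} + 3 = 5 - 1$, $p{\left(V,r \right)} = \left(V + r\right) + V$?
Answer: $3364$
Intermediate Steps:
$p{\left(V,r \right)} = r + 2 V$
$w = 4$ ($w = \frac{4}{-3 + \left(5 - 1\right)} = \frac{4}{-3 + 4} = \frac{4}{1} = 4 \cdot 1 = 4$)
$U{\left(E \right)} = -2 - E$
$\left(\left(p{\left(0,0 \right)} + 53\right) + \sqrt{31 + U{\left(w \right)}}\right)^{2} = \left(\left(\left(0 + 2 \cdot 0\right) + 53\right) + \sqrt{31 - 6}\right)^{2} = \left(\left(\left(0 + 0\right) + 53\right) + \sqrt{31 - 6}\right)^{2} = \left(\left(0 + 53\right) + \sqrt{31 - 6}\right)^{2} = \left(53 + \sqrt{25}\right)^{2} = \left(53 + 5\right)^{2} = 58^{2} = 3364$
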